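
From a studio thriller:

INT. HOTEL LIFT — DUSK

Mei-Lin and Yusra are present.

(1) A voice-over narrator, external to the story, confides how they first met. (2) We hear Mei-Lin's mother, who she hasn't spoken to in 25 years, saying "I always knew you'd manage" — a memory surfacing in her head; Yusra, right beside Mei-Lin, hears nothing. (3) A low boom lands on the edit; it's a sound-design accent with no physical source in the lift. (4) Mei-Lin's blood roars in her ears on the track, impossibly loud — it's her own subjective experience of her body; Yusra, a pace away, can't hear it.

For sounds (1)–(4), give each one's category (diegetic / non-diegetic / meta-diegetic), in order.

non-diegetic, meta-diegetic, non-diegetic, meta-diegetic

(1) is non-diegetic: commentary laid over the scene from outside the fiction.
(2) is meta-diegetic: a remembered line, private to Mei-Lin — not present in the room, not audible to Yusra.
(3) it's a sound-design accent with no in-world source; no one in the scene can hear it → non-diegetic.
Sound (4): point-of-audition from inside Mei-Lin's body; not a sound in the room, so meta-diegetic.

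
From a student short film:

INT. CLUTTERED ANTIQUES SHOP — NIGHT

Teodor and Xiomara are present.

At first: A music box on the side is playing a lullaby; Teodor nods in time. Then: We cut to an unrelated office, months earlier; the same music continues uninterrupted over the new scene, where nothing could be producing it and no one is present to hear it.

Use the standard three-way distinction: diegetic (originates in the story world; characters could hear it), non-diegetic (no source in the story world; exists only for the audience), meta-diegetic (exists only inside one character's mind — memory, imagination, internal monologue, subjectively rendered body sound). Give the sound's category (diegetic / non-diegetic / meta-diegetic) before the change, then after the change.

Before the change: a music box is a real in-scene source and Teodor reacts to it → diegetic.
After the change: there is no longer any in-world source and no one can hear it — it has become underscore → non-diegetic.

diegetic, non-diegetic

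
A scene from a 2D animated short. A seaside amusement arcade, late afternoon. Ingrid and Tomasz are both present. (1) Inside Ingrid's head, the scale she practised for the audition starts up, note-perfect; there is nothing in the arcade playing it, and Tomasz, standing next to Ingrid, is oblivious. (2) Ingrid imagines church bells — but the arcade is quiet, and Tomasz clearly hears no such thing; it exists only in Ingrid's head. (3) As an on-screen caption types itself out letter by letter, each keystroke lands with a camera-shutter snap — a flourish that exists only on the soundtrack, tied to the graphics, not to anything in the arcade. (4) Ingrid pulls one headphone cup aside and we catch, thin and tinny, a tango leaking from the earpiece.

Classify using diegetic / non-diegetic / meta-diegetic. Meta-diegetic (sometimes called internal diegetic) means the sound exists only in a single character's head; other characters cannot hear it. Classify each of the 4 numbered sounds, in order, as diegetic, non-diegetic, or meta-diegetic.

(1) is meta-diegetic: the music is a memory playing inside Ingrid's mind alone; no real-world source, Tomasz can't hear it.
(2) subjective to Ingrid: the arcade is silent and Tomasz hears nothing → meta-diegetic.
(3) is non-diegetic: sound married to a title/caption — outside the diegesis by definition.
(4) it's leaking from a physical pair of headphones in the scene → diegetic.

meta-diegetic, meta-diegetic, non-diegetic, diegetic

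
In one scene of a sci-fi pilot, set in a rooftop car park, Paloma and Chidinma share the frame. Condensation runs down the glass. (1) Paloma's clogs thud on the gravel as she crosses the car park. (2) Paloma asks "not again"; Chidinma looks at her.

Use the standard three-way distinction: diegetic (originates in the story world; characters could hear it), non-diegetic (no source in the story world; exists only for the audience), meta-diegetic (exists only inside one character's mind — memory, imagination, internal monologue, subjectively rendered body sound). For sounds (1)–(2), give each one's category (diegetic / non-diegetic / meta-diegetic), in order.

(1) a character's body making contact with the set — an in-world sound → diegetic.
(2) is diegetic: on-screen dialogue — Paloma speaks and Chidinma is there to hear.

diegetic, diegetic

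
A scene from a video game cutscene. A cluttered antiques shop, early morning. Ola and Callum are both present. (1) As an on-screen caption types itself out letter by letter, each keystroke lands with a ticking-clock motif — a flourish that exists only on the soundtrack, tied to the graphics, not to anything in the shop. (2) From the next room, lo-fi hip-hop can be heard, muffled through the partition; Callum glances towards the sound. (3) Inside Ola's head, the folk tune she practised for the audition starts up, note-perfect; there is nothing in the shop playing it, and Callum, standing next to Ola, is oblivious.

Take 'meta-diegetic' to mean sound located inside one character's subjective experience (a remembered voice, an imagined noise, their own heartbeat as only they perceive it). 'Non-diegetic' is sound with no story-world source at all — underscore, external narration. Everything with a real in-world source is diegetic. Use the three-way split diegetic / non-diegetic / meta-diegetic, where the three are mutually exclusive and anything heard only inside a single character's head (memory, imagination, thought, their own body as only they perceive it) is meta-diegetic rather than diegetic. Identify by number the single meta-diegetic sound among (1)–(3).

3

Sound (1): it accompanies on-screen graphics, not anything inside the story world, so non-diegetic.
(2) it's coming from the next room — a location within the story world — and Callum reacts → diegetic.
(3) it lives in Ola's subjectivity, not in the shop → meta-diegetic.
Only (3) is meta-diegetic.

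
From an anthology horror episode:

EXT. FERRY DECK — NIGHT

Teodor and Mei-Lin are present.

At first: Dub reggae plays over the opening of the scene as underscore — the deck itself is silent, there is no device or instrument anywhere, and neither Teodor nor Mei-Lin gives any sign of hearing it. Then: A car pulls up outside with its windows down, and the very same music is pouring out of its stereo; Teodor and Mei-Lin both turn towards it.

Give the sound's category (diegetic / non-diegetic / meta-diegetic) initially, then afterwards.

Initially: no in-world source exists and no character can hear it — underscore → non-diegetic.
Afterwards: the car stereo is now a real source in the story world and the characters hear it → diegetic.

non-diegetic, diegetic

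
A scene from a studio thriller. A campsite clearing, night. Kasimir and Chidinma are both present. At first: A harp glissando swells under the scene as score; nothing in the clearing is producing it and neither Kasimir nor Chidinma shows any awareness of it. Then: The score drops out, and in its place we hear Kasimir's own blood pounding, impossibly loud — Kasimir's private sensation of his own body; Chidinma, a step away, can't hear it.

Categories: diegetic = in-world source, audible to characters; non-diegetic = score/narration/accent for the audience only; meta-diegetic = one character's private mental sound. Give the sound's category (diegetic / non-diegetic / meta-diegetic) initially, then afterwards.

non-diegetic, meta-diegetic

Initially: underscore with no in-world source, inaudible to the characters → non-diegetic.
Afterwards: the body sound is Kasimir's subjective perception alone — Chidinma can't hear it → meta-diegetic.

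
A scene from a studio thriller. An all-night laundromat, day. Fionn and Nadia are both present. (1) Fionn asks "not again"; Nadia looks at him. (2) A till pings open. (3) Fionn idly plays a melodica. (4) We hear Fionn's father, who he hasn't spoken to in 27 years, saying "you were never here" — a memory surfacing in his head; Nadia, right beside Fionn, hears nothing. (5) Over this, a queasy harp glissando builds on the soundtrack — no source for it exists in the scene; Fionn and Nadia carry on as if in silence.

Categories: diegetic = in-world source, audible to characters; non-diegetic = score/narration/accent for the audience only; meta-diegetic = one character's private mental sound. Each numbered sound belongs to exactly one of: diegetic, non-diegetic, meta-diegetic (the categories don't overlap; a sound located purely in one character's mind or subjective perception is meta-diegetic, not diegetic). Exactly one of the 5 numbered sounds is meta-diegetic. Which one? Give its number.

(1) is diegetic: Fionn is a character speaking aloud in the scene.
(2) the sound comes from a till physically present in the location → diegetic.
(3) is diegetic: Fionn is producing the music live, in the story world.
(4) is meta-diegetic: it's Fionn's recollection rendered as sound; the other character can't hear it.
Sound (5): it has no source in the story world and no character can hear it — it's underscore, so non-diegetic.
Only (4) is meta-diegetic.

4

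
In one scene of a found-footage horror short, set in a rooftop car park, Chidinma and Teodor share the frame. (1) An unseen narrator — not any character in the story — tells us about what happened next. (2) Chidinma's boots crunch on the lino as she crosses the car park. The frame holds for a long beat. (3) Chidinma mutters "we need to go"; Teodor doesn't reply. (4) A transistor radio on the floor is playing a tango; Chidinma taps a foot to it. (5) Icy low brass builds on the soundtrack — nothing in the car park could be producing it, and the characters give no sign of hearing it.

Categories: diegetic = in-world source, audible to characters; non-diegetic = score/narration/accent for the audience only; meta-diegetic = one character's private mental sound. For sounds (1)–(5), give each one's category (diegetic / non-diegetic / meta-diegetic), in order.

(1) external voice-over — not a character, not heard by anyone in the scene → non-diegetic.
Sound (2): Chidinma's footsteps are produced in the story world, so diegetic.
(3) Chidinma is a character speaking aloud in the scene → diegetic.
(4) source music from a transistor radio, which exists in the story world → diegetic.
(5) is non-diegetic: score with no on-screen or off-screen source; it exists for the audience alone.

non-diegetic, diegetic, diegetic, diegetic, non-diegetic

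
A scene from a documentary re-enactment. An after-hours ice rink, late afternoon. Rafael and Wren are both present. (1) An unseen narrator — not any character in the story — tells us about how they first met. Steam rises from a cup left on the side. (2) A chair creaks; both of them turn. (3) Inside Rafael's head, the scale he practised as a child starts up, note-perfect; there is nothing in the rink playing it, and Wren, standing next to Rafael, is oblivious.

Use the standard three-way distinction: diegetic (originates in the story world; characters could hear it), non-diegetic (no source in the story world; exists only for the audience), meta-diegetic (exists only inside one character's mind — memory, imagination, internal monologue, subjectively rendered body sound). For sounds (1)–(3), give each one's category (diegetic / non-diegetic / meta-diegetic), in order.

(1) is non-diegetic: commentary laid over the scene from outside the fiction.
(2) an in-world source (a chair); characters could hear it → diegetic.
(3) is meta-diegetic: the music is a memory playing inside Rafael's mind alone; no real-world source, Wren can't hear it.

non-diegetic, diegetic, meta-diegetic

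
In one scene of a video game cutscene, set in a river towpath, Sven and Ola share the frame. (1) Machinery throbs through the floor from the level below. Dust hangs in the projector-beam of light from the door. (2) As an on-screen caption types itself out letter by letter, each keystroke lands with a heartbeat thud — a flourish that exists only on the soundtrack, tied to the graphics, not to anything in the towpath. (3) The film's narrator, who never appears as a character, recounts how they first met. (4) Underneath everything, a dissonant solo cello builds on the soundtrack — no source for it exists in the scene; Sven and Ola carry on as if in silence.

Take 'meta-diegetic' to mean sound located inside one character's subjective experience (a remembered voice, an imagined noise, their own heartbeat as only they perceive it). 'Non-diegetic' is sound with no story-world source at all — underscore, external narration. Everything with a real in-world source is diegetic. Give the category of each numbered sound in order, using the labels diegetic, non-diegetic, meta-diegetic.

(1) is diegetic: machinery is part of the location's real environment.
(2) is non-diegetic: it accompanies on-screen graphics, not anything inside the story world.
(3) commentary laid over the scene from outside the fiction → non-diegetic.
(4) is non-diegetic: score with no on-screen or off-screen source; it exists for the audience alone.

diegetic, non-diegetic, non-diegetic, non-diegetic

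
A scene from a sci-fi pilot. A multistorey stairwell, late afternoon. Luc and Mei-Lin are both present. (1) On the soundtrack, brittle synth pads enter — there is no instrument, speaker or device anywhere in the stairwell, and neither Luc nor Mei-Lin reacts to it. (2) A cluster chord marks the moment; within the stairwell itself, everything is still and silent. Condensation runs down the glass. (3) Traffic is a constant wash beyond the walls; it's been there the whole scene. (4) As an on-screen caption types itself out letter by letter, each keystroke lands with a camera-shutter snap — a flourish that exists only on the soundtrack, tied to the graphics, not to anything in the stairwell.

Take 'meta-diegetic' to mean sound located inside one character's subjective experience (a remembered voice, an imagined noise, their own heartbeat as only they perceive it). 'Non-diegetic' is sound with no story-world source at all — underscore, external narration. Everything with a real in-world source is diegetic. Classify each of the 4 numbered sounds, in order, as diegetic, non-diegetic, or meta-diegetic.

(1) score with no on-screen or off-screen source; it exists for the audience alone → non-diegetic.
(2) is non-diegetic: an editorial stinger — it belongs to the cut, not the story world.
(3) is diegetic: it's the actual ambient sound of the location.
(4) is non-diegetic: it accompanies on-screen graphics, not anything inside the story world.

non-diegetic, non-diegetic, diegetic, non-diegetic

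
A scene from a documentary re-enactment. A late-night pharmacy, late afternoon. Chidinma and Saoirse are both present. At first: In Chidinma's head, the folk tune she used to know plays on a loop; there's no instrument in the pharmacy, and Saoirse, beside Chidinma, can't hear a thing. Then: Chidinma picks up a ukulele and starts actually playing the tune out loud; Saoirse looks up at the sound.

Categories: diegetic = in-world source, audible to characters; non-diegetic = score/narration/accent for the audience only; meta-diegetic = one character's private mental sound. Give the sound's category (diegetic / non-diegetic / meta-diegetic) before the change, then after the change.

Before the change: the tune exists only as Chidinma's private memory; Saoirse can't hear it → meta-diegetic.
After the change: Chidinma is now producing it live on a ukulele, in the room, and Saoirse hears it → diegetic.

meta-diegetic, diegetic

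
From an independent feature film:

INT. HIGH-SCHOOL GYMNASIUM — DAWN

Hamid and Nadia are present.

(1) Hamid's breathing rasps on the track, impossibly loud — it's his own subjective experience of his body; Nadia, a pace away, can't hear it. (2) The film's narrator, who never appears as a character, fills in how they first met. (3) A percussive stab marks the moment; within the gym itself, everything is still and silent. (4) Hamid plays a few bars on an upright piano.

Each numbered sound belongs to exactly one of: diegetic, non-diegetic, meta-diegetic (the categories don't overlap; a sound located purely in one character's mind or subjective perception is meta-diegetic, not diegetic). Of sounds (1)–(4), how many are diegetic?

(1) a subjective body sound — Hamid's private perception, inaudible to Nadia → meta-diegetic.
(2) is non-diegetic: external voice-over — not a character, not heard by anyone in the scene.
(3) is non-diegetic: it's a sound-design accent with no in-world source; no one in the scene can hear it.
Sound (4): Hamid is producing the music live, in the story world, so diegetic.
So 1 of the 4 is diegetic: (4).

1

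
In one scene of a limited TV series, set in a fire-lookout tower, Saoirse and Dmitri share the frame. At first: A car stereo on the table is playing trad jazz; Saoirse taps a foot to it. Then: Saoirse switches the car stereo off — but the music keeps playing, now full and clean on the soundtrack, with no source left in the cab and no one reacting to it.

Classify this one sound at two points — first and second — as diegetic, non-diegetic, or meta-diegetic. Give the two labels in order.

First: a car stereo is a real in-scene source and Saoirse reacts to it → diegetic.
Second: there is no longer any in-world source and no one can hear it — it has become underscore → non-diegetic.

diegetic, non-diegetic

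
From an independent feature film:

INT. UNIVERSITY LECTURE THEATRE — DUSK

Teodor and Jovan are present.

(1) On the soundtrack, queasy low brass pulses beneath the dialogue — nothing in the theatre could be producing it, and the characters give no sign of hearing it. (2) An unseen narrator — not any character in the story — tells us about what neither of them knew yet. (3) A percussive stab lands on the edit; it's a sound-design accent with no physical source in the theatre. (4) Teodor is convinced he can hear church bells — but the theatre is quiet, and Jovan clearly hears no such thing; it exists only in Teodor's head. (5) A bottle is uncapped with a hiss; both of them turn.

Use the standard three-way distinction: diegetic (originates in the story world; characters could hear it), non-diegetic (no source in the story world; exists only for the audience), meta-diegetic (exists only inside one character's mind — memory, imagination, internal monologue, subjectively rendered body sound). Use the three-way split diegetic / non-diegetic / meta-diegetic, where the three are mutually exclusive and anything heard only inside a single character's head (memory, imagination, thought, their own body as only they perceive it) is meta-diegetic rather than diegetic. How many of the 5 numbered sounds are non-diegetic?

3

(1) nothing in the theatre produces it and the characters don't hear it — pure soundtrack → non-diegetic.
Sound (2): the narrator exists outside the story world, addressing only the audience, so non-diegetic.
Sound (3): it's a sound-design accent with no in-world source; no one in the scene can hear it, so non-diegetic.
(4) is meta-diegetic: the sound is imagined by Teodor; nothing in the story world is producing it and Jovan can't hear it.
(5) is diegetic: a bottle is a real object/event in the scene's world.
Non-diegetic: (1), (2), (3) — that's 3.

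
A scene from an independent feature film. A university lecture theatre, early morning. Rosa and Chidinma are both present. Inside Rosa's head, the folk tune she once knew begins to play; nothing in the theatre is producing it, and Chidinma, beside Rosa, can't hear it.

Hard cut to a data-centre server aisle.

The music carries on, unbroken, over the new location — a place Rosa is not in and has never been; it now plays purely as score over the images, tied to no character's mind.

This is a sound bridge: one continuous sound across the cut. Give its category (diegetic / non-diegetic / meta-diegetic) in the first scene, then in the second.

Scene one: the music exists only inside Rosa's mind; Chidinma can't hear it → meta-diegetic.
Scene two: it's detached from Rosa entirely and plays over unrelated images with no in-world source — conventional underscore → non-diegetic.

meta-diegetic, non-diegetic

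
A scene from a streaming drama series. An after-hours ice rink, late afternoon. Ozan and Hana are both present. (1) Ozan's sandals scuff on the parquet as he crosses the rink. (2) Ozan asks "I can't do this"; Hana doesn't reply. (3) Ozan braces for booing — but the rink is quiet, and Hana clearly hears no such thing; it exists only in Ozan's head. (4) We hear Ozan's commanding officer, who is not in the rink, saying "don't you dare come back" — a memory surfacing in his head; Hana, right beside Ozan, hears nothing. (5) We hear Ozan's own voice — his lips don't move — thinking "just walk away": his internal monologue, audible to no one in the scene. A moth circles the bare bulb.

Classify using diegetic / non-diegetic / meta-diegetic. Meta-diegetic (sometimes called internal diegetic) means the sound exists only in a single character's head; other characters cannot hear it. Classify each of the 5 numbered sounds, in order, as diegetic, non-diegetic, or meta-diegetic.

(1) is diegetic: a character's body making contact with the set — an in-world sound.
(2) Ozan is a character speaking aloud in the scene → diegetic.
Sound (3): Ozan alone 'hears' it — an imagined sound, not present in the space, so meta-diegetic.
(4) is meta-diegetic: a remembered line, private to Ozan — not present in the room, not audible to Hana.
(5) internal monologue — inside Ozan's mind, not spoken into the scene → meta-diegetic.

diegetic, diegetic, meta-diegetic, meta-diegetic, meta-diegetic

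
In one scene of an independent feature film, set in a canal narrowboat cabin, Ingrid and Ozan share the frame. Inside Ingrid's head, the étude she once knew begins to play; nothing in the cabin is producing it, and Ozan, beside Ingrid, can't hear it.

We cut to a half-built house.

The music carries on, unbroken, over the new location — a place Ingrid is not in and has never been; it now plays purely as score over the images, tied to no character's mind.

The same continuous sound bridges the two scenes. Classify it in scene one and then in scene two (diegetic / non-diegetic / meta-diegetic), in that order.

Scene one: the music exists only inside Ingrid's mind; Ozan can't hear it → meta-diegetic.
Scene two: it's detached from Ingrid entirely and plays over unrelated images with no in-world source — conventional underscore → non-diegetic.

meta-diegetic, non-diegetic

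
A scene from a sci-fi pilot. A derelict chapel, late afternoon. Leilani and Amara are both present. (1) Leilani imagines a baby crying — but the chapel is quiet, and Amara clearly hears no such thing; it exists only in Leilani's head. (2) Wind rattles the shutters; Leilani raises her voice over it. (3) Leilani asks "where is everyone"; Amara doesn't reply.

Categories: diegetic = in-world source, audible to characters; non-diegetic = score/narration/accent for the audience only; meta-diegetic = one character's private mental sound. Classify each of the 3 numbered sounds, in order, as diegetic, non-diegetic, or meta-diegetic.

meta-diegetic, diegetic, diegetic

Sound (1): the sound is imagined by Leilani; nothing in the story world is producing it and Amara can't hear it, so meta-diegetic.
(2) ambient/room sound belonging to the story's physical space → diegetic.
(3) spoken by a character present in the story world → diegetic.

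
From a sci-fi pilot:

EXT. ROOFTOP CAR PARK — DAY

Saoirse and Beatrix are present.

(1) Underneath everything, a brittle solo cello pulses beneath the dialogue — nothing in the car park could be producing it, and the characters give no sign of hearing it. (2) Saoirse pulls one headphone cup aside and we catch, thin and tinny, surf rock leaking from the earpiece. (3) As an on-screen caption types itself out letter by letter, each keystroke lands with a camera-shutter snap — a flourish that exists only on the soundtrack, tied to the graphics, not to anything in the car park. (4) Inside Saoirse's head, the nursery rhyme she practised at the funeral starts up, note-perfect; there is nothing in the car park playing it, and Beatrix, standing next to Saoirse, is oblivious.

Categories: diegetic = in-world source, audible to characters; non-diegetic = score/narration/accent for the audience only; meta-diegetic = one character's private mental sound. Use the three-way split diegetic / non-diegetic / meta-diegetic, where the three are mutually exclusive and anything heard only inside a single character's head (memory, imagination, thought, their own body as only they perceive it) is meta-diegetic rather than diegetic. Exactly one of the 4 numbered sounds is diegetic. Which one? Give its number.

(1) is non-diegetic: it has no source in the story world and no character can hear it — it's underscore.
(2) the earpiece is a real device on Saoirse's head — source music → diegetic.
(3) is non-diegetic: sound married to a title/caption — outside the diegesis by definition.
Sound (4): the music is a memory playing inside Saoirse's mind alone; no real-world source, Beatrix can't hear it, so meta-diegetic.
Only (2) is diegetic.

2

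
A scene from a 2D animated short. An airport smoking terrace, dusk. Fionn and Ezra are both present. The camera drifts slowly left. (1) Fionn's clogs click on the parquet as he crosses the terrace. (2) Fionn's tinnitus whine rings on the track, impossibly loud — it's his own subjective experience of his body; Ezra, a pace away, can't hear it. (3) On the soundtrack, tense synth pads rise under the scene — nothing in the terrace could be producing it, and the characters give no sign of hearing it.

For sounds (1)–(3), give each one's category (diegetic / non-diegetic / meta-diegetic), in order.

diegetic, meta-diegetic, non-diegetic

(1) Fionn's footsteps are produced in the story world → diegetic.
(2) a subjective body sound — Fionn's private perception, inaudible to Ezra → meta-diegetic.
(3) is non-diegetic: score with no on-screen or off-screen source; it exists for the audience alone.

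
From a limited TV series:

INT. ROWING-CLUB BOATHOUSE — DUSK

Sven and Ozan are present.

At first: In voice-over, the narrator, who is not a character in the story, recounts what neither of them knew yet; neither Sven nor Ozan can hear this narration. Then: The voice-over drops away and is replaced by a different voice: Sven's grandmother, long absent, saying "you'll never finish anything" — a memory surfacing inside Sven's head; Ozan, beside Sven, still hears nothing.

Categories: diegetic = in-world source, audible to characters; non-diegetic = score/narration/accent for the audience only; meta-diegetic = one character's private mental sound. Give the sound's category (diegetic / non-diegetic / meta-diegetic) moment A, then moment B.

non-diegetic, meta-diegetic

Moment A: the external narrator addresses only the audience — outside the story world → non-diegetic.
Moment B: the replacement voice is a memory inside Sven's mind specifically → meta-diegetic.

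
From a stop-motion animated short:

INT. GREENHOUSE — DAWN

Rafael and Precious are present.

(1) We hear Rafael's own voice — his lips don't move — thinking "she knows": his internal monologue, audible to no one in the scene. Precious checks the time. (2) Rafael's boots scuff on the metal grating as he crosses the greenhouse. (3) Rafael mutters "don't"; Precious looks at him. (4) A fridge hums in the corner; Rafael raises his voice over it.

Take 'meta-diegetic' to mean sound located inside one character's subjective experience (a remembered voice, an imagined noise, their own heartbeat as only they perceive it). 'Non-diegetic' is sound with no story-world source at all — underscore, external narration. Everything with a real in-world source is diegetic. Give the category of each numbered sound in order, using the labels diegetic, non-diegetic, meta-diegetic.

(1) is meta-diegetic: it's Rafael's unspoken thought, heard only by the audience via his subjectivity.
(2) it's the physical sound of Rafael moving in the space → diegetic.
(3) is diegetic: Rafael is a character speaking aloud in the scene.
Sound (4): a fridge is part of the location's real environment, so diegetic.

meta-diegetic, diegetic, diegetic, diegetic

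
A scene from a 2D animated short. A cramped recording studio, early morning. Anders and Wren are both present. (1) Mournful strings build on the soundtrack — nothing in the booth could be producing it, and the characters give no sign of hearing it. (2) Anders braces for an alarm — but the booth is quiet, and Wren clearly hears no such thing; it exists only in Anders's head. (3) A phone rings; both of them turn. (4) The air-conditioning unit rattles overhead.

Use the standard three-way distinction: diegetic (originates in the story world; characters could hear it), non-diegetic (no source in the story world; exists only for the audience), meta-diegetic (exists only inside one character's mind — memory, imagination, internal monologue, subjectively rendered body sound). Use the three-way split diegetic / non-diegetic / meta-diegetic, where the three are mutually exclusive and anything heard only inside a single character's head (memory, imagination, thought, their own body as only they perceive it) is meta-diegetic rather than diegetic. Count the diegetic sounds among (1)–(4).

2

Sound (1): it has no source in the story world and no character can hear it — it's underscore, so non-diegetic.
Sound (2): subjective to Anders: the booth is silent and Wren hears nothing, so meta-diegetic.
(3) is diegetic: a phone is a real object/event in the scene's world.
(4) ambient/room sound belonging to the story's physical space → diegetic.
So 2 of the 4 are diegetic: (3), (4).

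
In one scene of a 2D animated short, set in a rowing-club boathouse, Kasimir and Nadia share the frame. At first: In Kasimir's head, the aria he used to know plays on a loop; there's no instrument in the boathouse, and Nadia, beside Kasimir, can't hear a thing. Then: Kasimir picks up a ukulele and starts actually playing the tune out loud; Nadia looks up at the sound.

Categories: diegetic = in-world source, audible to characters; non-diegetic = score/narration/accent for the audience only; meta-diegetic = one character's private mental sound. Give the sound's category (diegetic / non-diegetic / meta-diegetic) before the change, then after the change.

Before the change: the tune exists only as Kasimir's private memory; Nadia can't hear it → meta-diegetic.
After the change: Kasimir is now producing it live on a ukulele, in the room, and Nadia hears it → diegetic.

meta-diegetic, diegetic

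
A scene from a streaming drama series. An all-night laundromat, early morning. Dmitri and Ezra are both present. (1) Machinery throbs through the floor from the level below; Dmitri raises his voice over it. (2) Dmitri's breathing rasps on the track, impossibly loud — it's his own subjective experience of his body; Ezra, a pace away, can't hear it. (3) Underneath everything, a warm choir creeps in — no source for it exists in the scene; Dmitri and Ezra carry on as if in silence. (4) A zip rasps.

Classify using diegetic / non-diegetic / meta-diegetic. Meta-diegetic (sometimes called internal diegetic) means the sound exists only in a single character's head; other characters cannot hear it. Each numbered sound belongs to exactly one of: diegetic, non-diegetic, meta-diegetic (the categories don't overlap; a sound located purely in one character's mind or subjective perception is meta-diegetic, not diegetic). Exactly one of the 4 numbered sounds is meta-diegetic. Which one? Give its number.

(1) ambient/room sound belonging to the story's physical space → diegetic.
Sound (2): a subjective body sound — Dmitri's private perception, inaudible to Ezra, so meta-diegetic.
(3) score with no on-screen or off-screen source; it exists for the audience alone → non-diegetic.
(4) a zip is a real object/event in the scene's world → diegetic.
Only (2) is meta-diegetic.

2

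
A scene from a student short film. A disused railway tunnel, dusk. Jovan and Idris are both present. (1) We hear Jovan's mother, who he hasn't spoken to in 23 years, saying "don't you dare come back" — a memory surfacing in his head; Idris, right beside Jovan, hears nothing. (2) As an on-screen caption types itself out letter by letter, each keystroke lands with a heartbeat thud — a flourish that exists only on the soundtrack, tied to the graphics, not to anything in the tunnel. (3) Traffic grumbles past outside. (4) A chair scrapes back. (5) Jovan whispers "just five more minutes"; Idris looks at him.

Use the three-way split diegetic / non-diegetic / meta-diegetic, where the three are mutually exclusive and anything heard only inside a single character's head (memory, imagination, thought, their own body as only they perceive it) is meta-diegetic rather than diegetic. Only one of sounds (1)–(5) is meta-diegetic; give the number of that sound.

1

Sound (1): it's Jovan's recollection rendered as sound; the other character can't hear it, so meta-diegetic.
(2) the caption isn't part of the story world, so neither is the sound tied to it → non-diegetic.
(3) is diegetic: traffic is part of the location's real environment.
Sound (4): a chair is a real object/event in the scene's world, so diegetic.
Sound (5): on-screen dialogue — Jovan speaks and Idris is there to hear, so diegetic.
Only (1) is meta-diegetic.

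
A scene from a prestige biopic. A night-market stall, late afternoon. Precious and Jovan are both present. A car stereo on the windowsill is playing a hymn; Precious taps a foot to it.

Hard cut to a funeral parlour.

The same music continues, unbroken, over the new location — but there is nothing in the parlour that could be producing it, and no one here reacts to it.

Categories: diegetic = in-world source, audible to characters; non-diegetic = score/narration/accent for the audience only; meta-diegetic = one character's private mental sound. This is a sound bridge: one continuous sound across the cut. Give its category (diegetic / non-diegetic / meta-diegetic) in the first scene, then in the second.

Scene one: a car stereo is an on-screen source and Precious reacts to it → diegetic.
Scene two: there is no source in the parlour and no one hears it — it's now underscore → non-diegetic.

diegetic, non-diegetic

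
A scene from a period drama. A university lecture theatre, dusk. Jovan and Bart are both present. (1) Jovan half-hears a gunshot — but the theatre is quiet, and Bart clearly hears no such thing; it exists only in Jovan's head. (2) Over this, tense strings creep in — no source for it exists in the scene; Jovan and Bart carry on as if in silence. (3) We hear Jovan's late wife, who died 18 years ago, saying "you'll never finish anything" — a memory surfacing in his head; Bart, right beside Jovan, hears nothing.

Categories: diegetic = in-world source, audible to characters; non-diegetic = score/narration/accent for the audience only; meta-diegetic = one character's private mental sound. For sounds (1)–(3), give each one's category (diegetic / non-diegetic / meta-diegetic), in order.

meta-diegetic, non-diegetic, meta-diegetic

(1) is meta-diegetic: the sound is imagined by Jovan; nothing in the story world is producing it and Bart can't hear it.
Sound (2): nothing in the theatre produces it and the characters don't hear it — pure soundtrack, so non-diegetic.
(3) a remembered line, private to Jovan — not present in the room, not audible to Bart → meta-diegetic.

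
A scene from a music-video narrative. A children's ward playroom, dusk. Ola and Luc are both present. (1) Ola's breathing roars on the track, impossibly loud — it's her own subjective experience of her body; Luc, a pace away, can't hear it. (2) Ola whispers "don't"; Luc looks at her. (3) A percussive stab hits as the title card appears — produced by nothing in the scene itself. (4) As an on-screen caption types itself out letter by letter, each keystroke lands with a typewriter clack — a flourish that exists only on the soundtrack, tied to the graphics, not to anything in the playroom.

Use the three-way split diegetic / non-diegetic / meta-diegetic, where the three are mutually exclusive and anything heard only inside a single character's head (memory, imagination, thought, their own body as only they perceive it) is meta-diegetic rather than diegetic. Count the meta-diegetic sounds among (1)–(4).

1

Sound (1): a subjective body sound — Ola's private perception, inaudible to Luc, so meta-diegetic.
(2) is diegetic: spoken by a character present in the story world.
(3) is non-diegetic: it's a sound-design accent with no in-world source; no one in the scene can hear it.
Sound (4): it accompanies on-screen graphics, not anything inside the story world, so non-diegetic.
So 1 of the 4 is meta-diegetic: (1).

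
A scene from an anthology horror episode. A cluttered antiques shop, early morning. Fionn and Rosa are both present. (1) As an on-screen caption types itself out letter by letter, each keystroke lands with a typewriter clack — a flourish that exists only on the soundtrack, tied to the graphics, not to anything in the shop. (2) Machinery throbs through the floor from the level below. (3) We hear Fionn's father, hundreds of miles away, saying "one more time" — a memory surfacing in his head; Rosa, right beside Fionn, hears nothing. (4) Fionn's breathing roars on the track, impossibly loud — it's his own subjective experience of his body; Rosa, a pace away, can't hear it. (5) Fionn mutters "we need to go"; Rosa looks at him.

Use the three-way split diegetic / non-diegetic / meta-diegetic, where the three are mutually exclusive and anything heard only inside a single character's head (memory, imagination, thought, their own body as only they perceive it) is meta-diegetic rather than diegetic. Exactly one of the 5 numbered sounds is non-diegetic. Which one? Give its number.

(1) the caption isn't part of the story world, so neither is the sound tied to it → non-diegetic.
Sound (2): ambient/room sound belonging to the story's physical space, so diegetic.
(3) a remembered line, private to Fionn — not present in the room, not audible to Rosa → meta-diegetic.
(4) is meta-diegetic: it's Fionn's internal bodily sensation rendered as sound; only Fionn 'hears' it.
(5) is diegetic: Fionn is a character speaking aloud in the scene.
Only (1) is non-diegetic.

1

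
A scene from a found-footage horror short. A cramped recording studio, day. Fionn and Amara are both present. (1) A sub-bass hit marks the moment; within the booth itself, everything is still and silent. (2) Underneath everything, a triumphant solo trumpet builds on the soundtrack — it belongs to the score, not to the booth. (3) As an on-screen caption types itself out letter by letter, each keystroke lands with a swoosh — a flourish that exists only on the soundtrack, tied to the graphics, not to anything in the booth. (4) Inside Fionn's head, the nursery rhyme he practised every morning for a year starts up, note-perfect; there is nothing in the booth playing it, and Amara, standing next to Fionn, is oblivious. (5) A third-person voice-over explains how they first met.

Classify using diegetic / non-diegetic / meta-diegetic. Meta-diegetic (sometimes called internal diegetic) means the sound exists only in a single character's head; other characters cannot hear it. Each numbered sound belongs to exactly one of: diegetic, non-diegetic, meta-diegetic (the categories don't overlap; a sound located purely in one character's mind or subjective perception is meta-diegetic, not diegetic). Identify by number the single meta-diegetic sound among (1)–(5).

4

(1) is non-diegetic: it's a sound-design accent with no in-world source; no one in the scene can hear it.
(2) is non-diegetic: nothing in the booth produces it and the characters don't hear it — pure soundtrack.
(3) is non-diegetic: the caption isn't part of the story world, so neither is the sound tied to it.
(4) remembered music, private to Fionn — Amara is oblivious because it isn't in the room → meta-diegetic.
(5) commentary laid over the scene from outside the fiction → non-diegetic.
Only (4) is meta-diegetic.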